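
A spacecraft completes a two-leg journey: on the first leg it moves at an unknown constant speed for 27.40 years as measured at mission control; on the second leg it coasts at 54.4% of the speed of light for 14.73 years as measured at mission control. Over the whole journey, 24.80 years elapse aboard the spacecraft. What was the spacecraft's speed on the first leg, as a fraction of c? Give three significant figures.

β = 0.891

Leg 1: speed unknown; τ_1 = 27.40/γ_1.
Leg 2: β = 0.544; γ = 1/√(1 − 0.544²) = 1/√0.7041 = 1.192; τ_2 = 14.73/1.192 = 12.36 years.
Total proper time: τ_1 + 12.36 = 24.80, so τ_1 = 24.80 − 12.36 = 12.44 years.
γ_1 = 27.40/12.44 = 2.203; β = √(1 − 1/γ²) = √0.7939.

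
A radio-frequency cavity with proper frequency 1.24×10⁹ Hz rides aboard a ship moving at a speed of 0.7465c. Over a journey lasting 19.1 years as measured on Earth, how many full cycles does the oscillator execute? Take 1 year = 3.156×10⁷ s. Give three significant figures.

N = 4.97×10¹⁷

γ = 1/√(1 − 0.7465²) = 1/√0.4427 = 1.503
The oscillator's own cycle count is N = f × τ where τ is the proper time on the ship. τ = Δt/γ = 19.1/1.503 = 12.71 years = 4.011×10⁸ s.
N = 1.24×10⁹ × 4.011×10⁸ = 4.974×10¹⁷.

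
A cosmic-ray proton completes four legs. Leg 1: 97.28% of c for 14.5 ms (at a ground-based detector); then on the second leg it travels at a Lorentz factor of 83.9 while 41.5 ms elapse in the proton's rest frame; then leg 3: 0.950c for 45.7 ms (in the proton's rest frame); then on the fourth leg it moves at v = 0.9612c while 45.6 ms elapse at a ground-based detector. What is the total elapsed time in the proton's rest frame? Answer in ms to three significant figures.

Leg 1: β = 0.9728; γ = 1/√(1 − 0.9728²) = 1/√0.05366 = 4.317; τ_1 = 14.5/4.317 = 3.359 ms.
Leg 2: 41.5 ms is already measured in the proton's rest frame.
Leg 3: 45.7 ms is already measured in the proton's rest frame.
Leg 4: γ = 1/√(1 − 0.9612²) = 1/√0.07609 = 3.625; τ_4 = 45.6/3.625 = 12.58 ms.
Total: 3.359 + 41.50 + 45.70 + 12.58 ms.

τ = 103 ms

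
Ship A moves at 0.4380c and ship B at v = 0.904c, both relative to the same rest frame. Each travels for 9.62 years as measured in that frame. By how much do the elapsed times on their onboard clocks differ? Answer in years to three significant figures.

A: γ = 1/√(1 − 0.4380²) = 1/√0.8082 = 1.112; τ_A = 9.62/1.112 = 8.648 years.
B: γ = 1/√(1 − 0.904²) = 1/√0.1828 = 2.339; τ_B = 9.62/2.339 = 4.113 years.

|τ_A − τ_B| = 4.54 years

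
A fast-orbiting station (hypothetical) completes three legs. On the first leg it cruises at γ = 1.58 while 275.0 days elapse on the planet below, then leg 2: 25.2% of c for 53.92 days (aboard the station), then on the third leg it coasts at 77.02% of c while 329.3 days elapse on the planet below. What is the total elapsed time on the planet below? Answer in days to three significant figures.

Δt = 660 days

Leg 1: 275.0 days is already measured on the planet below.
Leg 2: β = 0.252; γ = 1/√(1 − 0.252²) = 1/√0.9365 = 1.033; Δt_2 = 1.033 × 53.92 = 55.72 days.
Leg 3: 329.3 days is already measured on the planet below.
Total: 275.0 + 55.72 + 329.3 days.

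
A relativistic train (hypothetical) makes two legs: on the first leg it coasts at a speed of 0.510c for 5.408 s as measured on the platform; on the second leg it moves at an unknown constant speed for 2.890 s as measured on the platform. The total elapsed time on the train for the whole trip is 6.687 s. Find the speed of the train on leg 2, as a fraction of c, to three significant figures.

Leg 1: γ = 1/√(1 − 0.510²) = 1/√0.7399 = 1.163; τ_1 = 5.408/1.163 = 4.652 s.
Leg 2: speed unknown; τ_2 = 2.890/γ_2.
Total proper time: 4.652 + τ_2 = 6.687, so τ_2 = 6.687 − 4.652 = 2.035 s.
γ_2 = 2.890/2.035 = 1.420; β = √(1 − 1/γ²) = √0.5041.

β = 0.710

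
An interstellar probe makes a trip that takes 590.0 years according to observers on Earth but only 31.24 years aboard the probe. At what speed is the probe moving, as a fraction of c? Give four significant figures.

β = 0.9986

The proper time is measured aboard the probe (both events occur at the probe's location); Δt is measured on Earth. γ = Δt/τ = 590.0/31.24 = 18.89.
β = √(1 − 1/γ²) = √(1 − 0.002804) = √0.9972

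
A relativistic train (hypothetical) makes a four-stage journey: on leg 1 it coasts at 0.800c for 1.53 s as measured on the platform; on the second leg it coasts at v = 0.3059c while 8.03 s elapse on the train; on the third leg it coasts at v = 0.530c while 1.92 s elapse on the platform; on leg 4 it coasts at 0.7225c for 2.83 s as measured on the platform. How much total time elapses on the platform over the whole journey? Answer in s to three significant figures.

Leg 1: 1.53 s is already measured on the platform.
Leg 2: γ = 1/√(1 − 0.3059²) = 1/√0.9064 = 1.050; Δt_2 = 1.050 × 8.03 = 8.434 s.
Leg 3: 1.92 s is already measured on the platform.
Leg 4: 2.83 s is already measured on the platform.
Total: 1.530 + 8.434 + 1.920 + 2.830 s.

Δt = 14.7 s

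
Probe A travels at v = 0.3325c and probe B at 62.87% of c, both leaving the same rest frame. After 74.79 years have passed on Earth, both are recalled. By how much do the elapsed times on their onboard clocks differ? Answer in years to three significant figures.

A: γ = 1/√(1 − 0.3325²) = 1/√0.8894 = 1.060; τ_A = 74.79/1.060 = 70.53 years.
B: β = 0.6287; γ = 1/√(1 − 0.6287²) = 1/√0.6047 = 1.286; τ_B = 74.79/1.286 = 58.16 years.

|τ_A − τ_B| = 12.4 years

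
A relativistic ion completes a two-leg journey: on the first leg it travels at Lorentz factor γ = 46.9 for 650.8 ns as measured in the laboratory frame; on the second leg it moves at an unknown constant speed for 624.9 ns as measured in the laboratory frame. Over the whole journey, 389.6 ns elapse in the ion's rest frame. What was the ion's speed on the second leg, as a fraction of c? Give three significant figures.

β = 0.799

Leg 1: γ = 46.9; τ_1 = 650.8/46.90 = 13.88 ns.
Leg 2: speed unknown; τ_2 = 624.9/γ_2.
Total proper time: 13.88 + τ_2 = 389.6, so τ_2 = 389.6 − 13.88 = 375.7 ns.
γ_2 = 624.9/375.7 = 1.663; β = √(1 − 1/γ²) = √0.6385.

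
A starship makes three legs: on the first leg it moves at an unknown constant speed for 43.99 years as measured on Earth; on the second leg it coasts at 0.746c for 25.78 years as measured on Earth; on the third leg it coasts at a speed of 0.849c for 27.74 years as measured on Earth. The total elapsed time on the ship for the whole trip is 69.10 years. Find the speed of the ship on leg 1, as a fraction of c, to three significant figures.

Leg 1: speed unknown; τ_1 = 43.99/γ_1.
Leg 2: γ = 1/√(1 − 0.746²) = 1/√0.4435 = 1.502; τ_2 = 25.78/1.502 = 17.17 years.
Leg 3: γ = 1/√(1 − 0.849²) = 1/√0.2792 = 1.893; τ_3 = 27.74/1.893 = 14.66 years.
Total proper time: τ_1 + 17.17 + 14.66 = 69.10, so τ_1 = 69.10 − 31.83 = 37.27 years.
γ_1 = 43.99/37.27 = 1.180; β = √(1 − 1/γ²) = √0.2820.

β = 0.531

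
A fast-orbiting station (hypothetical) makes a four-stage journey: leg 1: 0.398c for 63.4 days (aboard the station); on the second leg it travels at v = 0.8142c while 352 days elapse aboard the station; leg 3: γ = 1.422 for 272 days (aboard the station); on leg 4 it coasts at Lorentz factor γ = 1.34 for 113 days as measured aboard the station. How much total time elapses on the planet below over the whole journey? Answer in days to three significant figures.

Δt = 1210 days

Leg 1: γ = 1/√(1 − 0.398²) = 1/√0.8416 = 1.090; Δt_1 = 1.090 × 63.4 = 69.11 days.
Leg 2: γ = 1/√(1 − 0.8142²) = 1/√0.3371 = 1.722; Δt_2 = 1.722 × 352 = 606.3 days.
Leg 3: γ = 1.422; Δt_3 = 1.422 × 272 = 386.8 days.
Leg 4: γ = 1.34; Δt_4 = 1.340 × 113 = 151.4 days.
Total: 69.11 + 606.3 + 386.8 + 151.4 days.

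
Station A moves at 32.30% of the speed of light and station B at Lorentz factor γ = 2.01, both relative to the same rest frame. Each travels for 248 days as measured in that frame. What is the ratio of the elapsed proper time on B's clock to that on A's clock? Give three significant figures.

A: β = 0.3230; γ = 1/√(1 − 0.3230²) = 1/√0.8957 = 1.057. B: γ = 2.01.
τ_A/τ_B = γ_B/γ_A = 2.010/1.057 = 1.902, so τ_B/τ_A = 0.5257.

τ_B/τ_A = 0.526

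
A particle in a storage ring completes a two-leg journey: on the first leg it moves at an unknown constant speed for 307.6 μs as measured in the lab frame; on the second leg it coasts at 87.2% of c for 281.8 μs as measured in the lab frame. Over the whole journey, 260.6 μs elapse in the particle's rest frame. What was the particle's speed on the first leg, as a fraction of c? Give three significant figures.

Leg 1: speed unknown; τ_1 = 307.6/γ_1.
Leg 2: β = 0.872; γ = 1/√(1 − 0.872²) = 1/√0.2396 = 2.043; τ_2 = 281.8/2.043 = 137.9 μs.
Total proper time: τ_1 + 137.9 = 260.6, so τ_1 = 260.6 − 137.9 = 122.7 μs.
γ_1 = 307.6/122.7 = 2.508; β = √(1 − 1/γ²) = √0.8410.

β = 0.917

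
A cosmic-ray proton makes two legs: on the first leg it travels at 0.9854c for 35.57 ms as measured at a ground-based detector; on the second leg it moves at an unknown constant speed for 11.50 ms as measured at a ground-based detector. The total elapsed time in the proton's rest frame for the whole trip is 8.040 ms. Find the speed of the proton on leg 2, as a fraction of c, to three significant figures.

Leg 1: γ = 1/√(1 − 0.9854²) = 1/√0.02899 = 5.874; τ_1 = 35.57/5.874 = 6.056 ms.
Leg 2: speed unknown; τ_2 = 11.50/γ_2.
Total proper time: 6.056 + τ_2 = 8.040, so τ_2 = 8.040 − 6.056 = 1.984 ms.
γ_2 = 11.50/1.984 = 5.796; β = √(1 − 1/γ²) = √0.9702.

β = 0.985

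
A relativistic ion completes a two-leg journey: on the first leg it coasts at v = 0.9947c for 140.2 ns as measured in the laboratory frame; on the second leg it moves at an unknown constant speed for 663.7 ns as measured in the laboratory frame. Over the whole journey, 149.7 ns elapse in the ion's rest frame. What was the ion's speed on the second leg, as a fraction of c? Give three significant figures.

β = 0.979

Leg 1: γ = 1/√(1 − 0.9947²) = 1/√0.01057 = 9.726; τ_1 = 140.2/9.726 = 14.42 ns.
Leg 2: speed unknown; τ_2 = 663.7/γ_2.
Total proper time: 14.42 + τ_2 = 149.7, so τ_2 = 149.7 − 14.42 = 135.3 ns.
γ_2 = 663.7/135.3 = 4.906; β = √(1 − 1/γ²) = √0.9585.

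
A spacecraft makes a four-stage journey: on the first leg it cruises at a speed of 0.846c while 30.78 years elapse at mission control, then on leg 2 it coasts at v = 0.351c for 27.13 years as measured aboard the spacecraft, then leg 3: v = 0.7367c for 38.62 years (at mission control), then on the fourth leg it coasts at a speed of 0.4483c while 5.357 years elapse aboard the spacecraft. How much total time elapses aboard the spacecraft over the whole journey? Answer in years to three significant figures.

Leg 1: γ = 1/√(1 − 0.846²) = 1/√0.2843 = 1.876; τ_1 = 30.78/1.876 = 16.41 years.
Leg 2: 27.13 years is already measured aboard the spacecraft.
Leg 3: γ = 1/√(1 − 0.7367²) = 1/√0.4573 = 1.479; τ_3 = 38.62/1.479 = 26.12 years.
Leg 4: 5.357 years is already measured aboard the spacecraft.
Total: 16.41 + 27.13 + 26.12 + 5.357 years.

τ = 75.0 years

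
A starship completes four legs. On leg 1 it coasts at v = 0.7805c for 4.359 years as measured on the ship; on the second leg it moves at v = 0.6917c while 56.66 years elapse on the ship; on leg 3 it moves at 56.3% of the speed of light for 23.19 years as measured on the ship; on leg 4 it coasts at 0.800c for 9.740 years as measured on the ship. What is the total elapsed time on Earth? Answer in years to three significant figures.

Δt = 130 years

Leg 1: γ = 1/√(1 − 0.7805²) = 1/√0.3908 = 1.600; Δt_1 = 1.600 × 4.359 = 6.973 years.
Leg 2: γ = 1/√(1 − 0.6917²) = 1/√0.5216 = 1.385; Δt_2 = 1.385 × 56.66 = 78.46 years.
Leg 3: β = 0.563; γ = 1/√(1 − 0.563²) = 1/√0.6830 = 1.210; Δt_3 = 1.210 × 23.19 = 28.06 years.
Leg 4: γ = 1/√(1 − 0.800²) = 5/3 ≈ 1.667; Δt_4 = 1.667 × 9.740 = 16.23 years.
Total: 6.973 + 78.46 + 28.06 + 16.23 years.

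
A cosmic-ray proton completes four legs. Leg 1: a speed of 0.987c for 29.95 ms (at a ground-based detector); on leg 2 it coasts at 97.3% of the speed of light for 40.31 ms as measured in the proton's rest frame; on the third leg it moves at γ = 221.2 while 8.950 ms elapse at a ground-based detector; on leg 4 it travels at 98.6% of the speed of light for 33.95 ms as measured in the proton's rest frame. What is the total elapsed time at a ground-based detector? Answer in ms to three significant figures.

Leg 1: 29.95 ms is already measured at a ground-based detector.
Leg 2: β = 0.973; γ = 1/√(1 − 0.973²) = 1/√0.05327 = 4.333; Δt_2 = 4.333 × 40.31 = 174.6 ms.
Leg 3: 8.950 ms is already measured at a ground-based detector.
Leg 4: β = 0.986; γ = 1/√(1 − 0.986²) = 1/√0.02780 = 5.997; Δt_4 = 5.997 × 33.95 = 203.6 ms.
Total: 29.95 + 174.6 + 8.950 + 203.6 ms.

Δt = 417 ms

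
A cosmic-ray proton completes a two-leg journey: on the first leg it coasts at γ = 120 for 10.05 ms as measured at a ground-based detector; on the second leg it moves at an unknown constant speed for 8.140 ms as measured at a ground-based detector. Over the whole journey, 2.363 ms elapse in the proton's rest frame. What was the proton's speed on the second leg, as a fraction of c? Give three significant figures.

β = 0.960

Leg 1: γ = 120; τ_1 = 10.05/120.0 = 0.08375 ms.
Leg 2: speed unknown; τ_2 = 8.140/γ_2.
Total proper time: 0.08375 + τ_2 = 2.363, so τ_2 = 2.363 − 0.08375 = 2.279 ms.
γ_2 = 8.140/2.279 = 3.571; β = √(1 − 1/γ²) = √0.9216.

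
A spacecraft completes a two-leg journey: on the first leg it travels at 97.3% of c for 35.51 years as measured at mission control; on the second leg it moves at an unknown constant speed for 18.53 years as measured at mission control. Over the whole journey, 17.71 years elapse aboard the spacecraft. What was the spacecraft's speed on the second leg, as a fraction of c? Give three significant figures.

β = 0.858

Leg 1: β = 0.973; γ = 1/√(1 − 0.973²) = 1/√0.05327 = 4.333; τ_1 = 35.51/4.333 = 8.196 years.
Leg 2: speed unknown; τ_2 = 18.53/γ_2.
Total proper time: 8.196 + τ_2 = 17.71, so τ_2 = 17.71 − 8.196 = 9.514 years.
γ_2 = 18.53/9.514 = 1.948; β = √(1 − 1/γ²) = √0.7364.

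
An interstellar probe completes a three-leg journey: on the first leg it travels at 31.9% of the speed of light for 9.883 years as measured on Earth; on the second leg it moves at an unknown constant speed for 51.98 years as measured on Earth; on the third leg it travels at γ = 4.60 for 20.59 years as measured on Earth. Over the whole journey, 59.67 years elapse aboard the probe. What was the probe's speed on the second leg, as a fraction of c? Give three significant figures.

Leg 1: β = 0.319; γ = 1/√(1 − 0.319²) = 1/√0.8982 = 1.055; τ_1 = 9.883/1.055 = 9.367 years.
Leg 2: speed unknown; τ_2 = 51.98/γ_2.
Leg 3: γ = 4.60; τ_3 = 20.59/4.600 = 4.476 years.
Total proper time: 9.367 + τ_2 + 4.476 = 59.67, so τ_2 = 59.67 − 13.84 = 45.83 years.
γ_2 = 51.98/45.83 = 1.134; β = √(1 − 1/γ²) = √0.2227.

β = 0.472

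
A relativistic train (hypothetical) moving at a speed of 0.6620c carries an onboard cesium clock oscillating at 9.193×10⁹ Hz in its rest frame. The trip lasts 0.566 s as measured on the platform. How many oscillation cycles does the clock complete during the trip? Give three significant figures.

N = 3.90×10⁹

γ = 1/√(1 − 0.6620²) = 1/√0.5618 = 1.334
The oscillator's own cycle count is N = f × τ where τ is the proper time on the train. τ = Δt/γ = 0.566/1.334 = 0.4242 s = 4.242×10⁻¹ s.
N = 9.193×10⁹ × 4.242×10⁻¹ = 3.900×10⁹.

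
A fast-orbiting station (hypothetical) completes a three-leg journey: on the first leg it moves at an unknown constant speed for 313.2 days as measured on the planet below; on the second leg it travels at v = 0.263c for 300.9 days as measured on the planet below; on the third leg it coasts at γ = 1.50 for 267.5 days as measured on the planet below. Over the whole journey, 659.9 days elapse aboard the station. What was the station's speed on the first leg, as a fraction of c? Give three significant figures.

β = 0.792

Leg 1: speed unknown; τ_1 = 313.2/γ_1.
Leg 2: γ = 1/√(1 − 0.263²) = 1/√0.9308 = 1.036; τ_2 = 300.9/1.036 = 290.3 days.
Leg 3: γ = 1.50; τ_3 = 267.5/1.500 = 178.3 days.
Total proper time: τ_1 + 290.3 + 178.3 = 659.9, so τ_1 = 659.9 − 468.6 = 191.3 days.
γ_1 = 313.2/191.3 = 1.638; β = √(1 − 1/γ²) = √0.6271.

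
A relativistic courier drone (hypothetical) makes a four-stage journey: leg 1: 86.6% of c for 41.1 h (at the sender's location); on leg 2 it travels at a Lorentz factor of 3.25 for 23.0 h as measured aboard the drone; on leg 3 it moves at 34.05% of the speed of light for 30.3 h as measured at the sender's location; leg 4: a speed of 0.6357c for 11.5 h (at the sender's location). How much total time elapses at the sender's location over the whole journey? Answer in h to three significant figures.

Δt = 158 h

Leg 1: 41.1 h is already measured at the sender's location.
Leg 2: γ = 3.25; Δt_2 = 3.250 × 23.0 = 74.75 h.
Leg 3: 30.3 h is already measured at the sender's location.
Leg 4: 11.5 h is already measured at the sender's location.
Total: 41.10 + 74.75 + 30.30 + 11.50 h.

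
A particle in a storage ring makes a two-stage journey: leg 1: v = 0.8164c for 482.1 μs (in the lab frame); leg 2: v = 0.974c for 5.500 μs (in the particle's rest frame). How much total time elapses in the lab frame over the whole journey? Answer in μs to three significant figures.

Leg 1: 482.1 μs is already measured in the lab frame.
Leg 2: γ = 1/√(1 − 0.974²) = 1/√0.05132 = 4.414; Δt_2 = 4.414 × 5.500 = 24.28 μs.
Total: 482.1 + 24.28 μs.

Δt = 506 μs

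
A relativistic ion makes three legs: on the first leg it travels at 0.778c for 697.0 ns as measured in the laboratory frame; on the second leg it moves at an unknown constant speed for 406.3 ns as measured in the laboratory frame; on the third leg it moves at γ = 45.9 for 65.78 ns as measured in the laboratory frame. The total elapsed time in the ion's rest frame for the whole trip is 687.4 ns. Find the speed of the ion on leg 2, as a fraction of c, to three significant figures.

Leg 1: γ = 1/√(1 − 0.778²) = 1/√0.3947 = 1.592; τ_1 = 697.0/1.592 = 437.9 ns.
Leg 2: speed unknown; τ_2 = 406.3/γ_2.
Leg 3: γ = 45.9; τ_3 = 65.78/45.90 = 1.433 ns.
Total proper time: 437.9 + τ_2 + 1.433 = 687.4, so τ_2 = 687.4 − 439.3 = 248.1 ns.
γ_2 = 406.3/248.1 = 1.638; β = √(1 − 1/γ²) = √0.6272.

β = 0.792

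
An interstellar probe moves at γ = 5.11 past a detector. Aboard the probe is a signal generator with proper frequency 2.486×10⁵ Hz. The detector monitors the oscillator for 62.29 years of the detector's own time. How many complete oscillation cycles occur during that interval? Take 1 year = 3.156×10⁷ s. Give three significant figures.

N = 9.56×10¹³

γ = 5.11
During 62.29 years of lab time, the oscillator's proper time advances by τ = Δt/γ = 62.29/5.110 = 12.19 years = 3.847×10⁸ s.
N = f × τ = 2.486×10⁵ × 3.847×10⁸ = 9.564×10¹³.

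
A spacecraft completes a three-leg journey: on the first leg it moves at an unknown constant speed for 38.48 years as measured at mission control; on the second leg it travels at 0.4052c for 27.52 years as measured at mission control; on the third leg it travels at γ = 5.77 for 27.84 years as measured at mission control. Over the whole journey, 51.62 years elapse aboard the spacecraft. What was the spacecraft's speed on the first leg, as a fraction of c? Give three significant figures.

β = 0.827

Leg 1: speed unknown; τ_1 = 38.48/γ_1.
Leg 2: γ = 1/√(1 − 0.4052²) = 1/√0.8358 = 1.094; τ_2 = 27.52/1.094 = 25.16 years.
Leg 3: γ = 5.77; τ_3 = 27.84/5.770 = 4.825 years.
Total proper time: τ_1 + 25.16 + 4.825 = 51.62, so τ_1 = 51.62 − 29.98 = 21.64 years.
γ_1 = 38.48/21.64 = 1.779; β = √(1 − 1/γ²) = √0.6839.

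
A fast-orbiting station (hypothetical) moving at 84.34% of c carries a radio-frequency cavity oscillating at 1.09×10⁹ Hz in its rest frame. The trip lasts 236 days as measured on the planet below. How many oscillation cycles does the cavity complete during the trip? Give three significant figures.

N = 1.19×10¹⁶

β = 0.8434; γ = 1/√(1 − 0.8434²) = 1/√0.2887 = 1.861
The oscillator's own cycle count is N = f × τ where τ is the proper time aboard the station. τ = Δt/γ = 236/1.861 = 126.8 days = 1.096×10⁷ s.
N = 1.09×10⁹ × 1.096×10⁷ = 1.194×10¹⁶.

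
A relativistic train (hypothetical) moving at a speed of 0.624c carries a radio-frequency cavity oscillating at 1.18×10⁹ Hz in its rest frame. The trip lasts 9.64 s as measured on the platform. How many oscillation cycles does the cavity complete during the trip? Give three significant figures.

N = 8.89×10⁹

γ = 1/√(1 − 0.624²) = 1/√0.6106 = 1.280
The oscillator's own cycle count is N = f × τ where τ is the proper time on the train. τ = Δt/γ = 9.64/1.280 = 7.533 s = 7.533×10⁰ s.
N = 1.18×10⁹ × 7.533×10⁰ = 8.889×10⁹.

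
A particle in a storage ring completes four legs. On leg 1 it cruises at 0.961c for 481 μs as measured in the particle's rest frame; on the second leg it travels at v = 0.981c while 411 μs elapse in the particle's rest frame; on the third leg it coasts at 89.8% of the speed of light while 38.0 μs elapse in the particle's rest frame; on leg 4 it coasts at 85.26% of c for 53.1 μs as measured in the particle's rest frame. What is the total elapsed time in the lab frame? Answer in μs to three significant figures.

Leg 1: γ = 1/√(1 − 0.961²) = 1/√0.07648 = 3.616; Δt_1 = 3.616 × 481 = 1739 μs.
Leg 2: γ = 1/√(1 − 0.981²) = 1/√0.03764 = 5.154; Δt_2 = 5.154 × 411 = 2118 μs.
Leg 3: β = 0.898; γ = 1/√(1 − 0.898²) = 1/√0.1936 = 2.273; Δt_3 = 2.273 × 38.0 = 86.36 μs.
Leg 4: β = 0.8526; γ = 1/√(1 − 0.8526²) = 1/√0.2731 = 1.914; Δt_4 = 1.914 × 53.1 = 101.6 μs.
Total: 1739 + 2118 + 86.36 + 101.6 μs.

Δt = 4050 μs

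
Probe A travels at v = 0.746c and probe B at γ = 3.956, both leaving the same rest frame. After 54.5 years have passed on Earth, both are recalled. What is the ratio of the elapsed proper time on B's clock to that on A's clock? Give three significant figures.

τ_B/τ_A = 0.380

A: γ = 1/√(1 − 0.746²) = 1/√0.4435 = 1.502. B: γ = 3.956.
τ_A/τ_B = γ_B/γ_A = 3.956/1.502 = 2.634, so τ_B/τ_A = 0.3796.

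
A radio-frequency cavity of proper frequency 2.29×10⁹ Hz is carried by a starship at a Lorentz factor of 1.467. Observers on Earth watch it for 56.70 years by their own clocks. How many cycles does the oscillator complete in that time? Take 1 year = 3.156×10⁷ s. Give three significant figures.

γ = 1.467
During 56.70 years of lab time, the oscillator's proper time advances by τ = Δt/γ = 56.70/1.467 = 38.65 years = 1.220×10⁹ s.
N = f × τ = 2.29×10⁹ × 1.220×10⁹ = 2.793×10¹⁸.

N = 2.79×10¹⁸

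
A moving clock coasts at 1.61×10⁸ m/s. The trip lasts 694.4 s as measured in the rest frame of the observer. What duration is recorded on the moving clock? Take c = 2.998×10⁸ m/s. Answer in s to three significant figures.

β = 1.61×10⁸/2.998×10⁸ = 0.5370; γ = 1/√(1 − 0.5370²) = 1.185
The interval measured in the rest frame of the observer is the dilated one; the clock on the moving clock measures the proper time τ = Δt/γ = 694.4/1.185 s.

τ = 586 s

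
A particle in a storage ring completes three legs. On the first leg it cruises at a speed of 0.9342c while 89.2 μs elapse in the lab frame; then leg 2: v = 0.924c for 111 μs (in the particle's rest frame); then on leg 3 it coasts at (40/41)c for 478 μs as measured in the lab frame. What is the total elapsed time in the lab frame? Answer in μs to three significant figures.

Leg 1: 89.2 μs is already measured in the lab frame.
Leg 2: γ = 1/√(1 − 0.924²) = 1/√0.1462 = 2.615; Δt_2 = 2.615 × 111 = 290.3 μs.
Leg 3: 478 μs is already measured in the lab frame.
Total: 89.20 + 290.3 + 478.0 μs.

Δt = 857 μs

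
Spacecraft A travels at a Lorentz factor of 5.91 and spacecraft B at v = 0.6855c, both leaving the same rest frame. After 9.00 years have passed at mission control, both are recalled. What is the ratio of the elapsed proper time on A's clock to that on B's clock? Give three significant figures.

τ_A/τ_B = 0.232

A: γ = 5.91. B: γ = 1/√(1 − 0.6855²) = 1/√0.5301 = 1.373.
τ_A/τ_B = γ_B/γ_A = 1.373/5.910 = 0.2324, so τ_A/τ_B = 0.2324.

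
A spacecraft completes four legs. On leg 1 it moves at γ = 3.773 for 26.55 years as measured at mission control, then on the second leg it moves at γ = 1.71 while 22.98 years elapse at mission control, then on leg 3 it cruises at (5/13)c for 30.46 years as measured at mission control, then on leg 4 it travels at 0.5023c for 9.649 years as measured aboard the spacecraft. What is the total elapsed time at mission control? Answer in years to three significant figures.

Δt = 91.1 years

Leg 1: 26.55 years is already measured at mission control.
Leg 2: 22.98 years is already measured at mission control.
Leg 3: 30.46 years is already measured at mission control.
Leg 4: γ = 1/√(1 − 0.5023²) = 1/√0.7477 = 1.156; Δt_4 = 1.156 × 9.649 = 11.16 years.
Total: 26.55 + 22.98 + 30.46 + 11.16 years.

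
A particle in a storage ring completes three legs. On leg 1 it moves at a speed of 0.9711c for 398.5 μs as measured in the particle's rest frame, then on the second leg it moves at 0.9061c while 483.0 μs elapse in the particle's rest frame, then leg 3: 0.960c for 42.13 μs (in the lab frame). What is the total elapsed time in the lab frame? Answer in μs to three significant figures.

Δt = 2850 μs

Leg 1: γ = 1/√(1 − 0.9711²) = 1/√0.05696 = 4.190; Δt_1 = 4.190 × 398.5 = 1670 μs.
Leg 2: γ = 1/√(1 − 0.9061²) = 1/√0.1790 = 2.364; Δt_2 = 2.364 × 483.0 = 1142 μs.
Leg 3: 42.13 μs is already measured in the lab frame.
Total: 1670 + 1142 + 42.13 μs.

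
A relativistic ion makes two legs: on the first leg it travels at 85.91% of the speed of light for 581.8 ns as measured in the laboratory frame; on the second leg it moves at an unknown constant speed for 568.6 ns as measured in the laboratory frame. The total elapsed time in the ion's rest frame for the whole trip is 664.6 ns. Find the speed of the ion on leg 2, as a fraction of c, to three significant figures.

β = 0.764

Leg 1: β = 0.8591; γ = 1/√(1 − 0.8591²) = 1/√0.2619 = 1.954; τ_1 = 581.8/1.954 = 297.8 ns.
Leg 2: speed unknown; τ_2 = 568.6/γ_2.
Total proper time: 297.8 + τ_2 = 664.6, so τ_2 = 664.6 − 297.8 = 366.8 ns.
γ_2 = 568.6/366.8 = 1.550; β = √(1 − 1/γ²) = √0.5838.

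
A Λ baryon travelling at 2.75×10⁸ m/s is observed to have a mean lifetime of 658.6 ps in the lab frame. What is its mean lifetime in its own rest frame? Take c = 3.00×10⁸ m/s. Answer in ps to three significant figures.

β = 2.75×10⁸/3.00×10⁸ = 0.9167; γ = 1/√(1 − 0.9167²) = 2.502
The lab-frame lifetime is the dilated interval; the proper lifetime is τ₀ = Δt/γ = 658.6/2.502 ps.

τ₀ = 263 ps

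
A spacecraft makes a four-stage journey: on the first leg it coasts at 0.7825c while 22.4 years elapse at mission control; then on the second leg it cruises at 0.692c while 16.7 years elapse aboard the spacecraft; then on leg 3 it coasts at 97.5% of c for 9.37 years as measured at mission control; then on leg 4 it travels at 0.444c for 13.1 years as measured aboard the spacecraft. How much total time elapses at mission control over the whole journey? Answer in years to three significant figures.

Δt = 69.5 years

Leg 1: 22.4 years is already measured at mission control.
Leg 2: γ = 1/√(1 − 0.692²) = 1/√0.5211 = 1.385; Δt_2 = 1.385 × 16.7 = 23.13 years.
Leg 3: 9.37 years is already measured at mission control.
Leg 4: γ = 1/√(1 − 0.444²) = 1/√0.8029 = 1.116; Δt_4 = 1.116 × 13.1 = 14.62 years.
Total: 22.40 + 23.13 + 9.370 + 14.62 years.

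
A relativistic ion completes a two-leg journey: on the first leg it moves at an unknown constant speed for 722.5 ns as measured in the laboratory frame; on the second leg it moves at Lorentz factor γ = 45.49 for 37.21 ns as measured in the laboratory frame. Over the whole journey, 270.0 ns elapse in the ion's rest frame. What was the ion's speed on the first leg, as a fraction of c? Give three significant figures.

Leg 1: speed unknown; τ_1 = 722.5/γ_1.
Leg 2: γ = 45.49; τ_2 = 37.21/45.49 = 0.8180 ns.
Total proper time: τ_1 + 0.8180 = 270.0, so τ_1 = 270.0 − 0.8180 = 269.2 ns.
γ_1 = 722.5/269.2 = 2.684; β = √(1 − 1/γ²) = √0.8612.

β = 0.928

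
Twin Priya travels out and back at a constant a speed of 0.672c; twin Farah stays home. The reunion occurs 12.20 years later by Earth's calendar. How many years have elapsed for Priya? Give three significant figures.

γ = 1/√(1 − 0.672²) = 1/√0.5484 = 1.350
Priya's clock measures proper time along the trip: τ = Δt/γ = 12.20/1.350 years.

τ = 9.03 years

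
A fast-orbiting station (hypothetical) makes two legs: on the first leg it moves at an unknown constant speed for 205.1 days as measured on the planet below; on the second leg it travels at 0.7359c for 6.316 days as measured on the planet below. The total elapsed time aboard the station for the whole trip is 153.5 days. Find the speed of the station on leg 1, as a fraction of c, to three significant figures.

β = 0.686

Leg 1: speed unknown; τ_1 = 205.1/γ_1.
Leg 2: γ = 1/√(1 − 0.7359²) = 1/√0.4585 = 1.477; τ_2 = 6.316/1.477 = 4.277 days.
Total proper time: τ_1 + 4.277 = 153.5, so τ_1 = 153.5 − 4.277 = 149.2 days.
γ_1 = 205.1/149.2 = 1.374; β = √(1 − 1/γ²) = √0.4706.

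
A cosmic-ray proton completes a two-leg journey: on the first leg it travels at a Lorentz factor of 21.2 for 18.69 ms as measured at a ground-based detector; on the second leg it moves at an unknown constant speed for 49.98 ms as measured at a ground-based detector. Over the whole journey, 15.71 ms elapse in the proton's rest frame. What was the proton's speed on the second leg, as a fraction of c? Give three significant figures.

β = 0.955

Leg 1: γ = 21.2; τ_1 = 18.69/21.20 = 0.8816 ms.
Leg 2: speed unknown; τ_2 = 49.98/γ_2.
Total proper time: 0.8816 + τ_2 = 15.71, so τ_2 = 15.71 − 0.8816 = 14.83 ms.
γ_2 = 49.98/14.83 = 3.371; β = √(1 − 1/γ²) = √0.9120.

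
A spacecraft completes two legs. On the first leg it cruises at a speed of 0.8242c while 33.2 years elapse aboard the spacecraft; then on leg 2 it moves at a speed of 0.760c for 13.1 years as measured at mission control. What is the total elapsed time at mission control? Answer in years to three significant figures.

Leg 1: γ = 1/√(1 − 0.8242²) = 1/√0.3207 = 1.766; Δt_1 = 1.766 × 33.2 = 58.63 years.
Leg 2: 13.1 years is already measured at mission control.
Total: 58.63 + 13.10 years.

Δt = 71.7 years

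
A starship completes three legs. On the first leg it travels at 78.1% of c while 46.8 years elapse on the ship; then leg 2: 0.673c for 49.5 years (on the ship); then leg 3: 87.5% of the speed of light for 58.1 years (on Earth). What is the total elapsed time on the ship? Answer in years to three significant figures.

τ = 124 years

Leg 1: 46.8 years is already measured on the ship.
Leg 2: 49.5 years is already measured on the ship.
Leg 3: β = 0.875; γ = 1/√(1 − 0.875²) = 1/√0.2344 = 2.066; τ_3 = 58.1/2.066 = 28.13 years.
Total: 46.80 + 49.50 + 28.13 years.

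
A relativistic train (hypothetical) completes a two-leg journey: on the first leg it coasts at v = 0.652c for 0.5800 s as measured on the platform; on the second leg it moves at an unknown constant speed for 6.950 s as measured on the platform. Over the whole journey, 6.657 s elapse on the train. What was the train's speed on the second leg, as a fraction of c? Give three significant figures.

Leg 1: γ = 1/√(1 − 0.652²) = 1/√0.5749 = 1.319; τ_1 = 0.5800/1.319 = 0.4398 s.
Leg 2: speed unknown; τ_2 = 6.950/γ_2.
Total proper time: 0.4398 + τ_2 = 6.657, so τ_2 = 6.657 − 0.4398 = 6.217 s.
γ_2 = 6.950/6.217 = 1.118; β = √(1 − 1/γ²) = √0.1998.

β = 0.447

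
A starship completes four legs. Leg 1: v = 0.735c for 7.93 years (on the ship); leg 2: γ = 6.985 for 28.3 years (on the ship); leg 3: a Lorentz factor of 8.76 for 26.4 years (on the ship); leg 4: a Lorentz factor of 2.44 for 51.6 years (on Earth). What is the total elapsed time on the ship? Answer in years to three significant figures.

Leg 1: 7.93 years is already measured on the ship.
Leg 2: 28.3 years is already measured on the ship.
Leg 3: 26.4 years is already measured on the ship.
Leg 4: γ = 2.44; τ_4 = 51.6/2.440 = 21.15 years.
Total: 7.930 + 28.30 + 26.40 + 21.15 years.

τ = 83.8 years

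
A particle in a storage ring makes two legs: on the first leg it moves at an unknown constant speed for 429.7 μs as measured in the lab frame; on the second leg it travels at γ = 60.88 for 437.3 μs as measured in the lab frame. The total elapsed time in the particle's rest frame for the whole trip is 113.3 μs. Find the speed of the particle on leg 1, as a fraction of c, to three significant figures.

β = 0.969

Leg 1: speed unknown; τ_1 = 429.7/γ_1.
Leg 2: γ = 60.88; τ_2 = 437.3/60.88 = 7.183 μs.
Total proper time: τ_1 + 7.183 = 113.3, so τ_1 = 113.3 − 7.183 = 106.1 μs.
γ_1 = 429.7/106.1 = 4.049; β = √(1 − 1/γ²) = √0.9390.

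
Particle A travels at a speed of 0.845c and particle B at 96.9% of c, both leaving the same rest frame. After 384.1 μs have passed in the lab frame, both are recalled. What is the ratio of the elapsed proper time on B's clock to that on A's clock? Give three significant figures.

τ_B/τ_A = 0.462

A: γ = 1/√(1 − 0.845²) = 1/√0.2860 = 1.870. B: β = 0.969; γ = 1/√(1 − 0.969²) = 1/√0.06104 = 4.048.
τ_A/τ_B = γ_B/γ_A = 4.048/1.870 = 2.165, so τ_B/τ_A = 0.4620.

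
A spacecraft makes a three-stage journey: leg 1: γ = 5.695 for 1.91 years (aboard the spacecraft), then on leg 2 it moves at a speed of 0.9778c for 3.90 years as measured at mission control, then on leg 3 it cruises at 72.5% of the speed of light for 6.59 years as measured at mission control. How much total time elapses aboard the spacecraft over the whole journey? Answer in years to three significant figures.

Leg 1: 1.91 years is already measured aboard the spacecraft.
Leg 2: γ = 1/√(1 − 0.9778²) = 1/√0.04391 = 4.772; τ_2 = 3.90/4.772 = 0.8172 years.
Leg 3: β = 0.725; γ = 1/√(1 − 0.725²) = 1/√0.4744 = 1.452; τ_3 = 6.59/1.452 = 4.539 years.
Total: 1.910 + 0.8172 + 4.539 years.

τ = 7.27 years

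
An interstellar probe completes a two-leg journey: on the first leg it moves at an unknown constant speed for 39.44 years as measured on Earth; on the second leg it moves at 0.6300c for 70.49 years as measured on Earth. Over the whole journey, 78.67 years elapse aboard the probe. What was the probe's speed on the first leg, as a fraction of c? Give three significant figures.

Leg 1: speed unknown; τ_1 = 39.44/γ_1.
Leg 2: γ = 1/√(1 − 0.6300²) = 1/√0.6031 = 1.288; τ_2 = 70.49/1.288 = 54.74 years.
Total proper time: τ_1 + 54.74 = 78.67, so τ_1 = 78.67 − 54.74 = 23.93 years.
γ_1 = 39.44/23.93 = 1.648; β = √(1 − 1/γ²) = √0.6319.

β = 0.795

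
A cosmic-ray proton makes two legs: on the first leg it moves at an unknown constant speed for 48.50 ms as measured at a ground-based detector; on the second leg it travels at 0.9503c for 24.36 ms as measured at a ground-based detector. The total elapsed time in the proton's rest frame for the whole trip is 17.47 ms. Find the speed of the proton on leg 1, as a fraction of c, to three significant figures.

Leg 1: speed unknown; τ_1 = 48.50/γ_1.
Leg 2: γ = 1/√(1 − 0.9503²) = 1/√0.09693 = 3.212; τ_2 = 24.36/3.212 = 7.584 ms.
Total proper time: τ_1 + 7.584 = 17.47, so τ_1 = 17.47 − 7.584 = 9.886 ms.
γ_1 = 48.50/9.886 = 4.906; β = √(1 − 1/γ²) = √0.9585.

β = 0.979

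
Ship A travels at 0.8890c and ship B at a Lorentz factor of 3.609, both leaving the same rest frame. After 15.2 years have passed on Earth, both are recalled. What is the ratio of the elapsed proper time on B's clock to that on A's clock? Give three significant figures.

τ_B/τ_A = 0.605

A: γ = 1/√(1 − 0.8890²) = 1/√0.2097 = 2.184. B: γ = 3.609.
τ_A/τ_B = γ_B/γ_A = 3.609/2.184 = 1.653, so τ_B/τ_A = 0.6051.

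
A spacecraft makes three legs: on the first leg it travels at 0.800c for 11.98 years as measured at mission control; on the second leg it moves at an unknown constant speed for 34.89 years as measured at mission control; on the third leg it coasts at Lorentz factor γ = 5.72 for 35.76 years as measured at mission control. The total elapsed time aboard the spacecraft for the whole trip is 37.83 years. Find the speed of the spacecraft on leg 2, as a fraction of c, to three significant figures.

β = 0.715

Leg 1: γ = 1/√(1 − 0.800²) = 5/3 ≈ 1.667; τ_1 = 11.98/1.667 = 7.188 years.
Leg 2: speed unknown; τ_2 = 34.89/γ_2.
Leg 3: γ = 5.72; τ_3 = 35.76/5.720 = 6.252 years.
Total proper time: 7.188 + τ_2 + 6.252 = 37.83, so τ_2 = 37.83 − 13.44 = 24.39 years.
γ_2 = 34.89/24.39 = 1.430; β = √(1 − 1/γ²) = √0.5113.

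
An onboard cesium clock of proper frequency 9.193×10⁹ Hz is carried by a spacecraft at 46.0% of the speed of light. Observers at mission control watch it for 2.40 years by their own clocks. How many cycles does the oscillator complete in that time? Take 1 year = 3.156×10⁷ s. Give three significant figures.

β = 0.460; γ = 1/√(1 − 0.460²) = 1/√0.7884 = 1.126
During 2.40 years of lab time, the oscillator's proper time advances by τ = Δt/γ = 2.40/1.126 = 2.131 years = 6.725×10⁷ s.
N = f × τ = 9.193×10⁹ × 6.725×10⁷ = 6.183×10¹⁷.

N = 6.18×10¹⁷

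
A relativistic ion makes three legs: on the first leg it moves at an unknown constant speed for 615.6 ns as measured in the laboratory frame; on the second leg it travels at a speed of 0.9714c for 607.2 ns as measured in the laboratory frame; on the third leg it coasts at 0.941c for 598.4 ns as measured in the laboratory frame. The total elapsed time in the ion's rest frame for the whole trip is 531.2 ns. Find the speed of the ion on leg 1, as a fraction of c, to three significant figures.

β = 0.954

Leg 1: speed unknown; τ_1 = 615.6/γ_1.
Leg 2: γ = 1/√(1 − 0.9714²) = 1/√0.05638 = 4.211; τ_2 = 607.2/4.211 = 144.2 ns.
Leg 3: γ = 1/√(1 − 0.941²) = 1/√0.1145 = 2.955; τ_3 = 598.4/2.955 = 202.5 ns.
Total proper time: τ_1 + 144.2 + 202.5 = 531.2, so τ_1 = 531.2 − 346.7 = 184.5 ns.
γ_1 = 615.6/184.5 = 3.336; β = √(1 − 1/γ²) = √0.9102.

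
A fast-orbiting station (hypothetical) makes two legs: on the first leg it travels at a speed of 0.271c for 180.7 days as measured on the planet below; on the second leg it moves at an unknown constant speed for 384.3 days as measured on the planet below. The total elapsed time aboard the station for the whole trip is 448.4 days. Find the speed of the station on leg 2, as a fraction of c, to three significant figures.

Leg 1: γ = 1/√(1 − 0.271²) = 1/√0.9266 = 1.039; τ_1 = 180.7/1.039 = 173.9 days.
Leg 2: speed unknown; τ_2 = 384.3/γ_2.
Total proper time: 173.9 + τ_2 = 448.4, so τ_2 = 448.4 − 173.9 = 274.5 days.
γ_2 = 384.3/274.5 = 1.400; β = √(1 − 1/γ²) = √0.4899.

β = 0.700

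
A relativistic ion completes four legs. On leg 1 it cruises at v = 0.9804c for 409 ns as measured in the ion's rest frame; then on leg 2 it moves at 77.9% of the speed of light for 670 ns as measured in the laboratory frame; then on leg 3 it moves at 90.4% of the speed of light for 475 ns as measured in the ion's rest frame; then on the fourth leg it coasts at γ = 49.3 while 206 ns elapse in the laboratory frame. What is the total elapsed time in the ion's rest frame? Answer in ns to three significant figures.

Leg 1: 409 ns is already measured in the ion's rest frame.
Leg 2: β = 0.779; γ = 1/√(1 − 0.779²) = 1/√0.3932 = 1.595; τ_2 = 670/1.595 = 420.1 ns.
Leg 3: 475 ns is already measured in the ion's rest frame.
Leg 4: γ = 49.3; τ_4 = 206/49.30 = 4.178 ns.
Total: 409.0 + 420.1 + 475.0 + 4.178 ns.

τ = 1310 ns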